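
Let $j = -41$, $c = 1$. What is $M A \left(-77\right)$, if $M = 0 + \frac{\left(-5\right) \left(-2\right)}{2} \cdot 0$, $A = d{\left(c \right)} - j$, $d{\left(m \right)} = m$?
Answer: $0$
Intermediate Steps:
$A = 42$ ($A = 1 - -41 = 1 + 41 = 42$)
$M = 0$ ($M = 0 + 10 \cdot \frac{1}{2} \cdot 0 = 0 + 5 \cdot 0 = 0 + 0 = 0$)
$M A \left(-77\right) = 0 \cdot 42 \left(-77\right) = 0 \left(-77\right) = 0$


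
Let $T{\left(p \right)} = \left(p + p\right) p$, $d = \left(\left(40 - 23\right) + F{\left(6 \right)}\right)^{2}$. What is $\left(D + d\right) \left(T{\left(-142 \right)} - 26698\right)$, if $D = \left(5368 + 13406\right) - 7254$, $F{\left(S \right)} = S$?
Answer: $164227870$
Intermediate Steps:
$d = 529$ ($d = \left(\left(40 - 23\right) + 6\right)^{2} = \left(17 + 6\right)^{2} = 23^{2} = 529$)
$D = 11520$ ($D = 18774 - 7254 = 11520$)
$T{\left(p \right)} = 2 p^{2}$ ($T{\left(p \right)} = 2 p p = 2 p^{2}$)
$\left(D + d\right) \left(T{\left(-142 \right)} - 26698\right) = \left(11520 + 529\right) \left(2 \left(-142\right)^{2} - 26698\right) = 12049 \left(2 \cdot 20164 - 26698\right) = 12049 \left(40328 - 26698\right) = 12049 \cdot 13630 = 164227870$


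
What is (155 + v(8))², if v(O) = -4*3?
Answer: 20449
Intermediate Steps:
v(O) = -12
(155 + v(8))² = (155 - 12)² = 143² = 20449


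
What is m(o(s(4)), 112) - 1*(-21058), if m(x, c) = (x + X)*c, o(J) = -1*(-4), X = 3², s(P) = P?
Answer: 22514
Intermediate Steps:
X = 9
o(J) = 4
m(x, c) = c*(9 + x) (m(x, c) = (x + 9)*c = (9 + x)*c = c*(9 + x))
m(o(s(4)), 112) - 1*(-21058) = 112*(9 + 4) - 1*(-21058) = 112*13 + 21058 = 1456 + 21058 = 22514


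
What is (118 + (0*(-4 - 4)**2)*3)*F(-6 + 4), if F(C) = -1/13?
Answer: -118/13 ≈ -9.0769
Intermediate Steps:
F(C) = -1/13 (F(C) = -1*1/13 = -1/13)
(118 + (0*(-4 - 4)**2)*3)*F(-6 + 4) = (118 + (0*(-4 - 4)**2)*3)*(-1/13) = (118 + (0*(-8)**2)*3)*(-1/13) = (118 + (0*64)*3)*(-1/13) = (118 + 0*3)*(-1/13) = (118 + 0)*(-1/13) = 118*(-1/13) = -118/13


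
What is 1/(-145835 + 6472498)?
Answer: 1/6326663 ≈ 1.5806e-7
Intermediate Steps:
1/(-145835 + 6472498) = 1/6326663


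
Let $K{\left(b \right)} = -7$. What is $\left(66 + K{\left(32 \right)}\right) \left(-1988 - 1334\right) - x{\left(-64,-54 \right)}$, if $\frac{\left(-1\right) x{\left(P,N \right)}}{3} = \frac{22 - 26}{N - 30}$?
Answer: $- \frac{1371985}{7} \approx -1.96 \cdot 10^{5}$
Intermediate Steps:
$x{\left(P,N \right)} = \frac{12}{-30 + N}$ ($x{\left(P,N \right)} = - 3 \frac{22 - 26}{N - 30} = - 3 \left(- \frac{4}{-30 + N}\right) = \frac{12}{-30 + N}$)
$\left(66 + K{\left(32 \right)}\right) \left(-1988 - 1334\right) - x{\left(-64,-54 \right)} = \left(66 - 7\right) \left(-1988 - 1334\right) - \frac{12}{-30 - 54} = 59 \left(-3322\right) - \frac{12}{-84} = -195998 - 12 \left(- \frac{1}{84}\right) = -195998 - - \frac{1}{7} = -195998 + \frac{1}{7} = - \frac{1371985}{7}$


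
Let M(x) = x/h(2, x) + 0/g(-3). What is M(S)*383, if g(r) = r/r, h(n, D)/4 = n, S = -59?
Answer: -22597/8 ≈ -2824.6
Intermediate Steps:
h(n, D) = 4*n
g(r) = 1
M(x) = x/8 (M(x) = x/((4*2)) + 0/1 = x/8 + 0*1 = x*(1/8) + 0 = x/8 + 0 = x/8)
M(S)*383 = ((1/8)*(-59))*383 = -59/8*383 = -22597/8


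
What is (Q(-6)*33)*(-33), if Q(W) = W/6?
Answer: 1089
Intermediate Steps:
Q(W) = W/6 (Q(W) = W*(⅙) = W/6)
(Q(-6)*33)*(-33) = (((⅙)*(-6))*33)*(-33) = -1*33*(-33) = -33*(-33) = 1089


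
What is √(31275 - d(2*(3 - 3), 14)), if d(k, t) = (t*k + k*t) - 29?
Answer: 2*√7826 ≈ 176.93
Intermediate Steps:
d(k, t) = -29 + 2*k*t (d(k, t) = (k*t + k*t) - 29 = 2*k*t - 29 = -29 + 2*k*t)
√(31275 - d(2*(3 - 3), 14)) = √(31275 - (-29 + 2*(2*(3 - 3))*14)) = √(31275 - (-29 + 2*(2*0)*14)) = √(31275 - (-29 + 2*0*14)) = √(31275 - (-29 + 0)) = √(31275 - 1*(-29)) = √(31275 + 29) = √31304 = 2*√7826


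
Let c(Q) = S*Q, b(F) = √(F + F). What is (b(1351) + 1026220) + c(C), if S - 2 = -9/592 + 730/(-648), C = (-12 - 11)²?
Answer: 49231072435/47952 + √2702 ≈ 1.0267e+6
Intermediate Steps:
C = 529 (C = (-23)² = 529)
S = 41155/47952 (S = 2 + (-9/592 + 730/(-648)) = 2 + (-9*1/592 + 730*(-1/648)) = 2 + (-9/592 - 365/324) = 2 - 54749/47952 = 41155/47952 ≈ 0.85825)
b(F) = √2*√F (b(F) = √(2*F) = √2*√F)
c(Q) = 41155*Q/47952
(b(1351) + 1026220) + c(C) = (√2*√1351 + 1026220) + (41155/47952)*529 = (√2702 + 1026220) + 21770995/47952 = (1026220 + √2702) + 21770995/47952 = 49231072435/47952 + √2702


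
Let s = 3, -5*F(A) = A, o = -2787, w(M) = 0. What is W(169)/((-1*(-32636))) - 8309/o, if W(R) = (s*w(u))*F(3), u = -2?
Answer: 8309/2787 ≈ 2.9813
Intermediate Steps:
F(A) = -A/5
W(R) = 0 (W(R) = (3*0)*(-1/5*3) = 0*(-3/5) = 0)
W(169)/((-1*(-32636))) - 8309/o = 0/((-1*(-32636))) - 8309/(-2787) = 0/32636 - 8309*(-1/2787) = 0*(1/32636) + 8309/2787 = 0 + 8309/2787 = 8309/2787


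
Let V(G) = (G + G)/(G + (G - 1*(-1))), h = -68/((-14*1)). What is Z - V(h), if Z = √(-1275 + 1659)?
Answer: -68/75 + 8*√6 ≈ 18.689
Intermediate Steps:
h = 34/7 (h = -68/(-14) = -68*(-1/14) = 34/7 ≈ 4.8571)
V(G) = 2*G/(1 + 2*G) (V(G) = (2*G)/(G + (G + 1)) = (2*G)/(G + (1 + G)) = (2*G)/(1 + 2*G) = 2*G/(1 + 2*G))
Z = 8*√6 (Z = √384 = 8*√6 ≈ 19.596)
Z - V(h) = 8*√6 - 2*34/(7*(1 + 2*(34/7))) = 8*√6 - 2*34/(7*(1 + 68/7)) = 8*√6 - 2*34/(7*75/7) = 8*√6 - 2*34*7/(7*75) = 8*√6 - 1*68/75 = 8*√6 - 68/75 = -68/75 + 8*√6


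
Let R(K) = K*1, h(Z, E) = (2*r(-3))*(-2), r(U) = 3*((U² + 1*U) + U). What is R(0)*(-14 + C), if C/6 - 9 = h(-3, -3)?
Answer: 0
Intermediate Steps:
r(U) = 3*U² + 6*U (r(U) = 3*((U² + U) + U) = 3*((U + U²) + U) = 3*(U² + 2*U) = 3*U² + 6*U)
h(Z, E) = -36 (h(Z, E) = (2*(3*(-3)*(2 - 3)))*(-2) = (2*(3*(-3)*(-1)))*(-2) = (2*9)*(-2) = 18*(-2) = -36)
R(K) = K
C = -162 (C = 54 + 6*(-36) = 54 - 216 = -162)
R(0)*(-14 + C) = 0*(-14 - 162) = 0*(-176) = 0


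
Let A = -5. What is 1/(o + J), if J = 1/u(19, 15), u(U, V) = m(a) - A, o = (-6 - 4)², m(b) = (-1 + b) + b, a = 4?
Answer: 12/1201 ≈ 0.0099917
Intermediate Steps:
m(b) = -1 + 2*b
o = 100 (o = (-10)² = 100)
u(U, V) = 12 (u(U, V) = (-1 + 2*4) - 1*(-5) = (-1 + 8) + 5 = 7 + 5 = 12)
J = 1/12 ≈ 0.083333
1/(o + J) = 1/(100 + 1/12) = 1/(1201/12) = 12/1201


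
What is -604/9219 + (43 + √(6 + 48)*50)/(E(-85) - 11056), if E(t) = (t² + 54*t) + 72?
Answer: -604357/8552159 - 50*√6/2783 ≈ -0.11468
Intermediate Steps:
E(t) = 72 + t² + 54*t
-604/9219 + (43 + √(6 + 48)*50)/(E(-85) - 11056) = -604/9219 + (43 + √(6 + 48)*50)/((72 + (-85)² + 54*(-85)) - 11056) = -604*1/9219 + (43 + √54*50)/((72 + 7225 - 4590) - 11056) = -604/9219 + (43 + (3*√6)*50)/(2707 - 11056) = -604/9219 + (43 + 150*√6)/(-8349) = -604/9219 + (43 + 150*√6)*(-1/8349) = -604/9219 + (-43/8349 - 50*√6/2783) = -604357/8552159 - 50*√6/2783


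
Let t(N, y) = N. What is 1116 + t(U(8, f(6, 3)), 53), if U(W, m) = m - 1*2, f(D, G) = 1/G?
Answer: 3343/3 ≈ 1114.3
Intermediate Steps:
U(W, m) = -2 + m (U(W, m) = m - 2 = -2 + m)
1116 + t(U(8, f(6, 3)), 53) = 1116 + (-2 + 1/3) = 1116 + (-2 + ⅓) = 1116 - 5/3 = 3343/3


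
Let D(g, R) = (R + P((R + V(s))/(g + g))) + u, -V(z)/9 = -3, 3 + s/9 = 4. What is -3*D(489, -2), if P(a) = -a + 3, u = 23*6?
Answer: -135917/326 ≈ -416.92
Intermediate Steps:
s = 9 (s = -27 + 9*4 = -27 + 36 = 9)
V(z) = 27 (V(z) = -9*(-3) = 27)
u = 138
P(a) = 3 - a
D(g, R) = 141 + R - (27 + R)/(2*g) (D(g, R) = (R + (3 - (R + 27)/(g + g))) + 138 = (R + (3 - (27 + R)/(2*g))) + 138 = (3 + R - (27 + R)/(2*g)) + 138 = 141 + R - (27 + R)/(2*g))
-3*D(489, -2) = -3*(-27 - 1*(-2) + 2*489*(141 - 2))/(2*489) = -3*(-27 + 2 + 2*489*139)/(2*489) = -3*(-27 + 2 + 135942)/(2*489) = -3*135917/(2*489) = -3*135917/978 = -135917/326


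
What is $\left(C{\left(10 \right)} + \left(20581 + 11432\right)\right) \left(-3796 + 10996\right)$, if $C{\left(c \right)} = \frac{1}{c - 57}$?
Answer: $\frac{10833192000}{47} \approx 2.3049 \cdot 10^{8}$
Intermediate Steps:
$C{\left(c \right)} = \frac{1}{-57 + c}$
$\left(C{\left(10 \right)} + \left(20581 + 11432\right)\right) \left(-3796 + 10996\right) = \left(\frac{1}{-57 + 10} + \left(20581 + 11432\right)\right) \left(-3796 + 10996\right) = \left(\frac{1}{-47} + 32013\right) 7200 = \left(- \frac{1}{47} + 32013\right) 7200 = \frac{1504610}{47} \cdot 7200 = \frac{10833192000}{47}$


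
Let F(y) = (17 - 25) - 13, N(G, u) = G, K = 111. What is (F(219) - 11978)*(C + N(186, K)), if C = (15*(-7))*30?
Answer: 35565036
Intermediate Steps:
C = -3150 (C = -105*30 = -3150)
F(y) = -21 (F(y) = -8 - 13 = -21)
(F(219) - 11978)*(C + N(186, K)) = (-21 - 11978)*(-3150 + 186) = -11999*(-2964) = 35565036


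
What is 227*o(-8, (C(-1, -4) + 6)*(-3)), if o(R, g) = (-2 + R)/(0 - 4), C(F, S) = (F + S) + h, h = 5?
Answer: 1135/2 ≈ 567.50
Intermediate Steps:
C(F, S) = 5 + F + S (C(F, S) = (F + S) + 5 = 5 + F + S)
o(R, g) = ½ - R/4 (o(R, g) = (-2 + R)/(-4) = (-2 + R)*(-¼) = ½ - R/4)
227*o(-8, (C(-1, -4) + 6)*(-3)) = 227*(½ - ¼*(-8)) = 227*(½ + 2) = 227*(5/2) = 1135/2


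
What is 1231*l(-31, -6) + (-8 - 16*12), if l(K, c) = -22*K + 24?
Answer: 868886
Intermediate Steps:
l(K, c) = 24 - 22*K
1231*l(-31, -6) + (-8 - 16*12) = 1231*(24 - 22*(-31)) + (-8 - 16*12) = 1231*(24 + 682) + (-8 - 192) = 1231*706 - 200 = 869086 - 200 = 868886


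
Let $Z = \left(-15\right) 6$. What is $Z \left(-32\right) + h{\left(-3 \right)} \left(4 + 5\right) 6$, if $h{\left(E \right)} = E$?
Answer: $2718$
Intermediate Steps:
$Z = -90$
$Z \left(-32\right) + h{\left(-3 \right)} \left(4 + 5\right) 6 = \left(-90\right) \left(-32\right) - 3 \left(4 + 5\right) 6 = 2880 - 3 \cdot 9 \cdot 6 = 2880 - 162 = 2718$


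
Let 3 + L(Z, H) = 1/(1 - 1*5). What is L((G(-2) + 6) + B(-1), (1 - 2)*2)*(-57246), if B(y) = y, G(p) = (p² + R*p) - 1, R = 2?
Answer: 372099/2 ≈ 1.8605e+5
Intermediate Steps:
G(p) = -1 + p² + 2*p (G(p) = (p² + 2*p) - 1 = -1 + p² + 2*p)
L(Z, H) = -13/4 (L(Z, H) = -3 + 1/(1 - 1*5) = -3 + 1/(1 - 5) = -3 + 1/(-4) = -3 - ¼ = -13/4)
L((G(-2) + 6) + B(-1), (1 - 2)*2)*(-57246) = -13/4*(-57246) = 372099/2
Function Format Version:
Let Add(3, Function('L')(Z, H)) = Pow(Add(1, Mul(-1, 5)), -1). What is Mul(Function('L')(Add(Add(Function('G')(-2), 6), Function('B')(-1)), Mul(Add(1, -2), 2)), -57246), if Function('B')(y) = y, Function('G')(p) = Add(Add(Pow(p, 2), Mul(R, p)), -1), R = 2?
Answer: Rational(372099, 2) ≈ 1.8605e+5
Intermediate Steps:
Function('G')(p) = Add(-1, Pow(p, 2), Mul(2, p)) (Function('G')(p) = Add(Add(Pow(p, 2), Mul(2, p)), -1) = Add(-1, Pow(p, 2), Mul(2, p)))
Function('L')(Z, H) = Rational(-13, 4) (Function('L')(Z, H) = Add(-3, Pow(Add(1, Mul(-1, 5)), -1)) = Add(-3, Pow(Add(1, -5), -1)) = Add(-3, Pow(-4, -1)) = Add(-3, Rational(-1, 4)) = Rational(-13, 4))
Mul(Function('L')(Add(Add(Function('G')(-2), 6), Function('B')(-1)), Mul(Add(1, -2), 2)), -57246) = Mul(Rational(-13, 4), -57246) = Rational(372099, 2)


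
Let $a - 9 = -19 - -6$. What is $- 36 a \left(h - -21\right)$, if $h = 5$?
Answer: $3744$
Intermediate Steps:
$a = -4$ ($a = 9 - 13 = -4$)
$- 36 a \left(h - -21\right) = \left(-36\right) \left(-4\right) \left(5 - -21\right) = 144 \left(5 + 21\right) = 144 \cdot 26 = 3744$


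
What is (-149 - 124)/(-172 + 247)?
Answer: -91/25 ≈ -3.6400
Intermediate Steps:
(-149 - 124)/(-172 + 247) = -273/75 = -273*1/75 = -91/25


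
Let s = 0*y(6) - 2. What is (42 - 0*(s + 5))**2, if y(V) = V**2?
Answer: 1764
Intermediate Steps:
s = -2 (s = 0*6**2 - 2 = 0*36 - 2 = 0 - 2 = -2)
(42 - 0*(s + 5))**2 = (42 - 0*(-2 + 5))**2 = (42 - 0*3)**2 = (42 - 1*0)**2 = (42 + 0)**2 = 42**2 = 1764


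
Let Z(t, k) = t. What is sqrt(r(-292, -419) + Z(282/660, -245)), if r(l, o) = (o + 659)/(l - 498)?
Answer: sqrt(9324370)/8690 ≈ 0.35139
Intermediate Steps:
r(l, o) = (659 + o)/(-498 + l)
sqrt(r(-292, -419) + Z(282/660, -245)) = sqrt((659 - 419)/(-498 - 292) + 282/660) = sqrt(240/(-790) + 282*(1/660)) = sqrt(-1/790*240 + 47/110) = sqrt(-24/79 + 47/110) = sqrt(1073/8690) = sqrt(9324370)/8690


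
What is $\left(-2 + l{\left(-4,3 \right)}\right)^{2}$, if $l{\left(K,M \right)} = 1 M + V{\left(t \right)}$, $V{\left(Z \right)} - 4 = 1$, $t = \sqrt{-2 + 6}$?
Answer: $36$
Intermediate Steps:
$t = 2$ ($t = \sqrt{4} = 2$)
$V{\left(Z \right)} = 5$ ($V{\left(Z \right)} = 4 + 1 = 5$)
$l{\left(K,M \right)} = 5 + M$ ($l{\left(K,M \right)} = 1 M + 5 = M + 5 = 5 + M$)
$\left(-2 + l{\left(-4,3 \right)}\right)^{2} = \left(-2 + \left(5 + 3\right)\right)^{2} = \left(-2 + 8\right)^{2} = 6^{2} = 36$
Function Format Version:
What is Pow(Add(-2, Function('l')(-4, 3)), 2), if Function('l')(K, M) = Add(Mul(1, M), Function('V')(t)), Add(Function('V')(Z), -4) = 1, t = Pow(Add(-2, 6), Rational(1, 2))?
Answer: 36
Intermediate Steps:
t = 2 (t = Pow(4, Rational(1, 2)) = 2)
Function('V')(Z) = 5 (Function('V')(Z) = Add(4, 1) = 5)
Function('l')(K, M) = Add(5, M) (Function('l')(K, M) = Add(Mul(1, M), 5) = Add(M, 5) = Add(5, M))
Pow(Add(-2, Function('l')(-4, 3)), 2) = Pow(Add(-2, Add(5, 3)), 2) = Pow(Add(-2, 8), 2) = Pow(6, 2) = 36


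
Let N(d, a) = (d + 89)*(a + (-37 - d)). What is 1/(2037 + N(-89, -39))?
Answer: 1/2037 ≈ 0.00049092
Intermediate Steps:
N(d, a) = (89 + d)*(-37 + a - d)
1/(2037 + N(-89, -39)) = 1/(2037 + (-3293 - 1*(-89)² - 126*(-89) + 89*(-39) - 39*(-89))) = 1/(2037 + (-3293 - 1*7921 + 11214 - 3471 + 3471)) = 1/(2037 + (-3293 - 7921 + 11214 - 3471 + 3471)) = 1/(2037 + 0) = 1/2037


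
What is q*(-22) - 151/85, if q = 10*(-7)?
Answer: 130749/85 ≈ 1538.2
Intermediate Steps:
q = -70
q*(-22) - 151/85 = -70*(-22) - 151/85 = 1540 - 151*1/85 = 1540 - 151/85 = 130749/85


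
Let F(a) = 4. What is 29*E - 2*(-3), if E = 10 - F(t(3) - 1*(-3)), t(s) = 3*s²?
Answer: 180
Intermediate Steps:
E = 6 (E = 10 - 1*4 = 10 - 4 = 6)
29*E - 2*(-3) = 29*6 - 2*(-3) = 174 + 6 = 180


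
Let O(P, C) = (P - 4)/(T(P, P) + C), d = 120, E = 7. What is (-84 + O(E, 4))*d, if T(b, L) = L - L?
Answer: -9990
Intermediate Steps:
T(b, L) = 0
O(P, C) = (-4 + P)/C (O(P, C) = (P - 4)/(0 + C) = (-4 + P)/C)
(-84 + O(E, 4))*d = (-84 + (-4 + 7)/4)*120 = (-84 + (¼)*3)*120 = (-84 + ¾)*120 = -333/4*120 = -9990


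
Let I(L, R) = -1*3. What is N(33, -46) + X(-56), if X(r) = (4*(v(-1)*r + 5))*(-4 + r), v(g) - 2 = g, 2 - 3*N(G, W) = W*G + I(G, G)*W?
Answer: 38102/3 ≈ 12701.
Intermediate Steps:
I(L, R) = -3
N(G, W) = ⅔ + W - G*W/3 (N(G, W) = ⅔ - (W*G - 3*W)/3 = ⅔ - (G*W - 3*W)/3 = ⅔ - (-3*W + G*W)/3 = ⅔ + (W - G*W/3) = ⅔ + W - G*W/3)
v(g) = 2 + g
X(r) = (-4 + r)*(20 + 4*r) (X(r) = (4*((2 - 1)*r + 5))*(-4 + r) = (4*(1*r + 5))*(-4 + r) = (4*(r + 5))*(-4 + r) = (4*(5 + r))*(-4 + r) = (20 + 4*r)*(-4 + r) = (-4 + r)*(20 + 4*r))
N(33, -46) + X(-56) = (⅔ - 46 - ⅓*33*(-46)) + (-80 + 4*(-56) + 4*(-56)²) = (⅔ - 46 + 506) + (-80 - 224 + 4*3136) = 1382/3 + (-80 - 224 + 12544) = 1382/3 + 12240 = 38102/3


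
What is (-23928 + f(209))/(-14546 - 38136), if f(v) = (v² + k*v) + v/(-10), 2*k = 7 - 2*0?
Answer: -51159/131705 ≈ -0.38844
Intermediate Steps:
k = 7/2 (k = (7 - 2*0)/2 = (7 + 0)/2 = (½)*7 = 7/2 ≈ 3.5000)
f(v) = v² + 17*v/5 (f(v) = (v² + 7*v/2) + v/(-10) = (v² + 7*v/2) + v*(-⅒) = (v² + 7*v/2) - v/10 = v² + 17*v/5)
(-23928 + f(209))/(-14546 - 38136) = (-23928 + (⅕)*209*(17 + 5*209))/(-14546 - 38136) = (-23928 + (⅕)*209*(17 + 1045))/(-52682) = (-23928 + (⅕)*209*1062)*(-1/52682) = (-23928 + 221958/5)*(-1/52682) = (102318/5)*(-1/52682) = -51159/131705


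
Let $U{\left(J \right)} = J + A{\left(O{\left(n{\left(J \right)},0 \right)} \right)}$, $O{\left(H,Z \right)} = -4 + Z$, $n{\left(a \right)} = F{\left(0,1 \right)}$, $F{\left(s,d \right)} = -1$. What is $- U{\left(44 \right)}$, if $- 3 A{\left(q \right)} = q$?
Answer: $- \frac{136}{3} \approx -45.333$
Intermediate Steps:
$n{\left(a \right)} = -1$
$A{\left(q \right)} = - \frac{q}{3}$
$U{\left(J \right)} = \frac{4}{3} + J$ ($U{\left(J \right)} = J - \frac{-4 + 0}{3} = J - - \frac{4}{3} = J + \frac{4}{3} = \frac{4}{3} + J$)
$- U{\left(44 \right)} = - (\frac{4}{3} + 44) = \left(-1\right) \frac{136}{3} = - \frac{136}{3}$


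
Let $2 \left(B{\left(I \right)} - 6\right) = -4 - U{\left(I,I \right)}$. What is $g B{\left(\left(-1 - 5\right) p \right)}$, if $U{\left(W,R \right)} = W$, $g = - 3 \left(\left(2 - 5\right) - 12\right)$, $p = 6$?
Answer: $990$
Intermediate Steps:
$g = 45$ ($g = - 3 \left(-3 - 12\right) = \left(-3\right) \left(-15\right) = 45$)
$B{\left(I \right)} = 4 - \frac{I}{2}$ ($B{\left(I \right)} = 6 + \frac{-4 - I}{2} = 6 - \left(2 + \frac{I}{2}\right) = 4 - \frac{I}{2}$)
$g B{\left(\left(-1 - 5\right) p \right)} = 45 \left(4 - \frac{\left(-1 - 5\right) 6}{2}\right) = 45 \left(4 - \frac{\left(-6\right) 6}{2}\right) = 45 \left(4 - -18\right) = 45 \left(4 + 18\right) = 45 \cdot 22 = 990$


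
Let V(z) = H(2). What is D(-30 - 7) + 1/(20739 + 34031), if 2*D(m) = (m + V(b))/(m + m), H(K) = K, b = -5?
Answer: 958549/4052980 ≈ 0.23650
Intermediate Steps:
V(z) = 2
D(m) = (2 + m)/(4*m) (D(m) = ((m + 2)/(m + m))/2 = ((2 + m)/((2*m)))/2 = ((2 + m)*(1/(2*m)))/2 = ((2 + m)/(2*m))/2 = (2 + m)/(4*m))
D(-30 - 7) + 1/(20739 + 34031) = (2 + (-30 - 7))/(4*(-30 - 7)) + 1/(20739 + 34031) = (1/4)*(2 - 37)/(-37) + 1/54770 = (1/4)*(-1/37)*(-35) + 1/54770 = 35/148 + 1/54770 = 958549/4052980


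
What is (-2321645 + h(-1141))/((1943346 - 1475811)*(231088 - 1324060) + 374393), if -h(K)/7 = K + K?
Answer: 2305671/511002289627 ≈ 4.5121e-6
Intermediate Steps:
h(K) = -14*K (h(K) = -7*(K + K) = -14*K)
(-2321645 + h(-1141))/((1943346 - 1475811)*(231088 - 1324060) + 374393) = (-2321645 - 14*(-1141))/((1943346 - 1475811)*(231088 - 1324060) + 374393) = (-2321645 + 15974)/(467535*(-1092972) + 374393) = -2305671/(-511002664020 + 374393) = -2305671/(-511002289627) = -2305671*(-1/511002289627) = 2305671/511002289627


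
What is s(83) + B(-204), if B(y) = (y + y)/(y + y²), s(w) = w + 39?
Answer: 24764/203 ≈ 121.99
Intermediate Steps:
s(w) = 39 + w
B(y) = 2*y/(y + y²) (B(y) = (2*y)/(y + y²) = 2*y/(y + y²))
s(83) + B(-204) = (39 + 83) + 2/(1 - 204) = 122 + 2/(-203) = 122 + 2*(-1/203) = 122 - 2/203 = 24764/203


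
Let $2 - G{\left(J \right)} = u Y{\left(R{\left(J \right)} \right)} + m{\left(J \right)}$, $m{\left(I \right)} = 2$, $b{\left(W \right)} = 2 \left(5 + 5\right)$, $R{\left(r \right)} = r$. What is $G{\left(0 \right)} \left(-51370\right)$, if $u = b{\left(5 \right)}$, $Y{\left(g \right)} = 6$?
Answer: $6164400$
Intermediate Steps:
$b{\left(W \right)} = 20$ ($b{\left(W \right)} = 2 \cdot 10 = 20$)
$u = 20$
$G{\left(J \right)} = -120$ ($G{\left(J \right)} = 2 - \left(20 \cdot 6 + 2\right) = 2 - \left(120 + 2\right) = 2 - 122 = -120$)
$G{\left(0 \right)} \left(-51370\right) = \left(-120\right) \left(-51370\right) = 6164400$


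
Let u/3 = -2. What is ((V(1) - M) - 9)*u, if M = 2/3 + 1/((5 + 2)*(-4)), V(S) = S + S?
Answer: 641/14 ≈ 45.786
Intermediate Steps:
V(S) = 2*S
M = 53/84 (M = 2*(⅓) + 1/(7*(-4)) = ⅔ + 1/(-28) = ⅔ + 1*(-1/28) = ⅔ - 1/28 = 53/84 ≈ 0.63095)
u = -6 (u = 3*(-2) = -6)
((V(1) - M) - 9)*u = ((2*1 - 1*53/84) - 9)*(-6) = ((2 - 53/84) - 9)*(-6) = (115/84 - 9)*(-6) = -641/84*(-6) = 641/14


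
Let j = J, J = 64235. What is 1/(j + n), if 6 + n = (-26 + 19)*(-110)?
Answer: 1/64999 ≈ 1.5385e-5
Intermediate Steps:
j = 64235
n = 764 (n = -6 + (-26 + 19)*(-110) = -6 - 7*(-110) = -6 + 770 = 764)
1/(j + n) = 1/(64235 + 764) = 1/64999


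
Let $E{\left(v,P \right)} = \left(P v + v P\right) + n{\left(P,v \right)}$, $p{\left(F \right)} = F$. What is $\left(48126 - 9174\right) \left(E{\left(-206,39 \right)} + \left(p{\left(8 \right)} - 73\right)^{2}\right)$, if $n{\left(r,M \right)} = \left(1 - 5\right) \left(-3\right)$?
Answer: $-460841112$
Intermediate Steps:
$n{\left(r,M \right)} = 12$ ($n{\left(r,M \right)} = \left(-4\right) \left(-3\right) = 12$)
$E{\left(v,P \right)} = 12 + 2 P v$ ($E{\left(v,P \right)} = \left(P v + v P\right) + 12 = \left(P v + P v\right) + 12 = 2 P v + 12 = 12 + 2 P v$)
$\left(48126 - 9174\right) \left(E{\left(-206,39 \right)} + \left(p{\left(8 \right)} - 73\right)^{2}\right) = \left(48126 - 9174\right) \left(\left(12 + 2 \cdot 39 \left(-206\right)\right) + \left(8 - 73\right)^{2}\right) = 38952 \left(\left(12 - 16068\right) + \left(-65\right)^{2}\right) = 38952 \left(-16056 + 4225\right) = 38952 \left(-11831\right) = -460841112$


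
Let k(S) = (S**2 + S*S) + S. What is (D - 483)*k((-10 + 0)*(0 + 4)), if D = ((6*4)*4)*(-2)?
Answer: -2133000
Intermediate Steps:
k(S) = S + 2*S**2 (k(S) = (S**2 + S**2) + S = 2*S**2 + S = S + 2*S**2)
D = -192 (D = (24*4)*(-2) = 96*(-2) = -192)
(D - 483)*k((-10 + 0)*(0 + 4)) = (-192 - 483)*(((-10 + 0)*(0 + 4))*(1 + 2*((-10 + 0)*(0 + 4)))) = -675*(-10*4)*(1 + 2*(-10*4)) = -(-27000)*(1 + 2*(-40)) = -(-27000)*(1 - 80) = -(-27000)*(-79) = -675*3160 = -2133000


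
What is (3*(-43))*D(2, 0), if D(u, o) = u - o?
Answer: -258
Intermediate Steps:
(3*(-43))*D(2, 0) = (3*(-43))*(2 - 1*0) = -129*(2 + 0) = -129*2 = -258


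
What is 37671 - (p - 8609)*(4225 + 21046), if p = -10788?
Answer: 490219258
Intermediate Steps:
37671 - (p - 8609)*(4225 + 21046) = 37671 - (-10788 - 8609)*(4225 + 21046) = 37671 - (-19397)*25271 = 37671 - 1*(-490181587) = 37671 + 490181587 = 490219258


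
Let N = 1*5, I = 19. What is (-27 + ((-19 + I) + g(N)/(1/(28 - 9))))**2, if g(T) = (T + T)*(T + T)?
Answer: 3508129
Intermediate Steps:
N = 5
g(T) = 4*T**2 (g(T) = (2*T)*(2*T) = 4*T**2)
(-27 + ((-19 + I) + g(N)/(1/(28 - 9))))**2 = (-27 + ((-19 + 19) + (4*5**2)/(1/(28 - 9))))**2 = (-27 + (0 + (4*25)/(1/19)))**2 = (-27 + (0 + 100/(1/19)))**2 = (-27 + (0 + 100*19))**2 = (-27 + (0 + 1900))**2 = (-27 + 1900)**2 = 1873**2 = 3508129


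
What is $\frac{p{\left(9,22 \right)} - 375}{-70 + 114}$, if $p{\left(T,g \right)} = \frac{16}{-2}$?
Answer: $- \frac{383}{44} \approx -8.7045$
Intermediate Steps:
$p{\left(T,g \right)} = -8$ ($p{\left(T,g \right)} = 16 \left(- \frac{1}{2}\right) = -8$)
$\frac{p{\left(9,22 \right)} - 375}{-70 + 114} = \frac{-8 - 375}{-70 + 114} = - \frac{383}{44}$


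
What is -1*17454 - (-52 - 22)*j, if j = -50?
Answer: -21154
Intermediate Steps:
-1*17454 - (-52 - 22)*j = -1*17454 - (-52 - 22)*(-50) = -17454 - (-74)*(-50) = -17454 - 1*3700 = -17454 - 3700 = -21154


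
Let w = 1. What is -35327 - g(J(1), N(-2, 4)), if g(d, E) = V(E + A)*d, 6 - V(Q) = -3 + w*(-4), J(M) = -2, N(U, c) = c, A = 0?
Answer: -35301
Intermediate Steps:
V(Q) = 13 (V(Q) = 6 - (-3 + 1*(-4)) = 6 - (-3 - 4) = 6 - 1*(-7) = 6 + 7 = 13)
g(d, E) = 13*d
-35327 - g(J(1), N(-2, 4)) = -35327 - 13*(-2) = -35327 - 1*(-26) = -35327 + 26 = -35301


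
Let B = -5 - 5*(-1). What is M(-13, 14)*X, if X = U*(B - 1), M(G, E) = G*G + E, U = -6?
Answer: 1098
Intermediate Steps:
M(G, E) = E + G² (M(G, E) = G² + E = E + G²)
B = 0 (B = -5 - 1*(-5) = -5 + 5 = 0)
X = 6 (X = -6*(0 - 1) = -6*(-1) = 6)
M(-13, 14)*X = (14 + (-13)²)*6 = (14 + 169)*6 = 183*6 = 1098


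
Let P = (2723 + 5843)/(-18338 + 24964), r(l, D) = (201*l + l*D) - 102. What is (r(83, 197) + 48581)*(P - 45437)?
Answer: -12270029457474/3313 ≈ -3.7036e+9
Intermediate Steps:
r(l, D) = -102 + 201*l + D*l (r(l, D) = (201*l + D*l) - 102 = -102 + 201*l + D*l)
P = 4283/3313 (P = 8566/6626 = 8566*(1/6626) = 4283/3313 ≈ 1.2928)
(r(83, 197) + 48581)*(P - 45437) = ((-102 + 201*83 + 197*83) + 48581)*(4283/3313 - 45437) = ((-102 + 16683 + 16351) + 48581)*(-150528498/3313) = (32932 + 48581)*(-150528498/3313) = 81513*(-150528498/3313) = -12270029457474/3313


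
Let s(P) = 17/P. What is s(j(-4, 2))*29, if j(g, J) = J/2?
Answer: 493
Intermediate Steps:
j(g, J) = J/2 (j(g, J) = J*(½) = J/2)
s(j(-4, 2))*29 = (17/(((½)*2)))*29 = (17/1)*29 = (17*1)*29 = 17*29 = 493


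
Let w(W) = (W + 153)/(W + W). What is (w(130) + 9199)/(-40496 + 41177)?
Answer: 797341/59020 ≈ 13.510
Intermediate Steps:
w(W) = (153 + W)/(2*W) (w(W) = (153 + W)/((2*W)) = (153 + W)*(1/(2*W)) = (153 + W)/(2*W))
(w(130) + 9199)/(-40496 + 41177) = ((½)*(153 + 130)/130 + 9199)/(-40496 + 41177) = ((½)*(1/130)*283 + 9199)/681 = (283/260 + 9199)*(1/681) = (2392023/260)*(1/681) = 797341/59020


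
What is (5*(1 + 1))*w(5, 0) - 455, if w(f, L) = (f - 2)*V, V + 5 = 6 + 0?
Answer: -425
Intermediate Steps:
V = 1 (V = -5 + (6 + 0) = -5 + 6 = 1)
w(f, L) = -2 + f (w(f, L) = (f - 2)*1 = (-2 + f)*1 = -2 + f)
(5*(1 + 1))*w(5, 0) - 455 = (5*(1 + 1))*(-2 + 5) - 455 = (5*2)*3 - 455 = 10*3 - 455 = 30 - 455 = -425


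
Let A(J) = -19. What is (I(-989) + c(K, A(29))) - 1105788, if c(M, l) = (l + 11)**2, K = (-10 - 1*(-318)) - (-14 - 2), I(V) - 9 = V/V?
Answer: -1105714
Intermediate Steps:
I(V) = 10 (I(V) = 9 + V/V = 9 + 1 = 10)
K = 324 (K = (-10 + 318) - (-16) = 308 - 1*(-16) = 308 + 16 = 324)
c(M, l) = (11 + l)**2
(I(-989) + c(K, A(29))) - 1105788 = (10 + (11 - 19)**2) - 1105788 = (10 + (-8)**2) - 1105788 = (10 + 64) - 1105788 = 74 - 1105788 = -1105714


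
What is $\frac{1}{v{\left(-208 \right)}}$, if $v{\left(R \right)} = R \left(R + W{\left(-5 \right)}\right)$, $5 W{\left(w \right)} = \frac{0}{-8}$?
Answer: $\frac{1}{43264} \approx 2.3114 \cdot 10^{-5}$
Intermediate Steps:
$W{\left(w \right)} = 0$ ($W{\left(w \right)} = \frac{0 \frac{1}{-8}}{5} = \frac{0 \left(- \frac{1}{8}\right)}{5} = \frac{1}{5} \cdot 0 = 0$)
$v{\left(R \right)} = R^{2}$ ($v{\left(R \right)} = R \left(R + 0\right) = R R = R^{2}$)
$\frac{1}{v{\left(-208 \right)}} = \frac{1}{\left(-208\right)^{2}} = \frac{1}{43264}$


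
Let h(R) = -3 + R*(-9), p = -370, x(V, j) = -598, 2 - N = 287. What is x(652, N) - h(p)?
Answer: -3925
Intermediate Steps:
N = -285 (N = 2 - 1*287 = 2 - 287 = -285)
h(R) = -3 - 9*R
x(652, N) - h(p) = -598 - (-3 - 9*(-370)) = -598 - (-3 + 3330) = -598 - 1*3327 = -598 - 3327 = -3925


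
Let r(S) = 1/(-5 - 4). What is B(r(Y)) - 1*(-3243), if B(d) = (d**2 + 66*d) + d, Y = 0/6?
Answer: 262081/81 ≈ 3235.6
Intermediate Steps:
Y = 0 (Y = 0*(1/6) = 0)
r(S) = -1/9 (r(S) = 1/(-9) = -1/9)
B(d) = d**2 + 67*d
B(r(Y)) - 1*(-3243) = -(67 - 1/9)/9 - 1*(-3243) = -1/9*602/9 + 3243 = -602/81 + 3243 = 262081/81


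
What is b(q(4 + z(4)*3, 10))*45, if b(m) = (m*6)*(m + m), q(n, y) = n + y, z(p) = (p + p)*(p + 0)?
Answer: 6534000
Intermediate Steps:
z(p) = 2*p² (z(p) = (2*p)*p = 2*p²)
b(m) = 12*m² (b(m) = (6*m)*(2*m) = 12*m²)
b(q(4 + z(4)*3, 10))*45 = (12*((4 + (2*4²)*3) + 10)²)*45 = (12*((4 + (2*16)*3) + 10)²)*45 = (12*((4 + 32*3) + 10)²)*45 = (12*((4 + 96) + 10)²)*45 = (12*(100 + 10)²)*45 = (12*110²)*45 = (12*12100)*45 = 145200*45 = 6534000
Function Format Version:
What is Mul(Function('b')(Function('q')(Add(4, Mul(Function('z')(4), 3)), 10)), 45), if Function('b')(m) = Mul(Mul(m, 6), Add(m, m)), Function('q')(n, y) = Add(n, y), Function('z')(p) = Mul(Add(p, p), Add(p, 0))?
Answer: 6534000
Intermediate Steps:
Function('z')(p) = Mul(2, Pow(p, 2)) (Function('z')(p) = Mul(Mul(2, p), p) = Mul(2, Pow(p, 2)))
Function('b')(m) = Mul(12, Pow(m, 2)) (Function('b')(m) = Mul(Mul(6, m), Mul(2, m)) = Mul(12, Pow(m, 2)))
Mul(Function('b')(Function('q')(Add(4, Mul(Function('z')(4), 3)), 10)), 45) = Mul(Mul(12, Pow(Add(Add(4, Mul(Mul(2, Pow(4, 2)), 3)), 10), 2)), 45) = Mul(Mul(12, Pow(Add(Add(4, Mul(Mul(2, 16), 3)), 10), 2)), 45) = Mul(Mul(12, Pow(Add(Add(4, Mul(32, 3)), 10), 2)), 45) = Mul(Mul(12, Pow(Add(Add(4, 96), 10), 2)), 45) = Mul(Mul(12, Pow(Add(100, 10), 2)), 45) = Mul(Mul(12, Pow(110, 2)), 45) = Mul(Mul(12, 12100), 45) = Mul(145200, 45) = 6534000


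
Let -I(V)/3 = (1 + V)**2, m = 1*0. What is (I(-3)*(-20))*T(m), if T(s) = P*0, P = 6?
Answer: 0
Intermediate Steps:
m = 0
T(s) = 0 (T(s) = 6*0 = 0)
I(V) = -3*(1 + V)**2
(I(-3)*(-20))*T(m) = (-3*(1 - 3)**2*(-20))*0 = (-3*(-2)**2*(-20))*0 = (-3*4*(-20))*0 = -12*(-20)*0 = 240*0 = 0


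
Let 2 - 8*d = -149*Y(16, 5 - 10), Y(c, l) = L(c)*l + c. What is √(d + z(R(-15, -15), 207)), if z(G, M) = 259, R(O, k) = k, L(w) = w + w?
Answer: I*√9691/2 ≈ 49.221*I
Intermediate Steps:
L(w) = 2*w
Y(c, l) = c + 2*c*l (Y(c, l) = (2*c)*l + c = 2*c*l + c = c + 2*c*l)
d = -10727/4 (d = ¼ - (-149)*16*(1 + 2*(5 - 10))/8 = ¼ - (-149)*16*(1 + 2*(-5))/8 = ¼ - (-149)*16*(1 - 10)/8 = ¼ - (-149)*16*(-9)/8 = ¼ - (-149)*(-144)/8 = ¼ - ⅛*21456 = ¼ - 2682 = -10727/4 ≈ -2681.8)
√(d + z(R(-15, -15), 207)) = √(-10727/4 + 259) = √(-9691/4) = I*√9691/2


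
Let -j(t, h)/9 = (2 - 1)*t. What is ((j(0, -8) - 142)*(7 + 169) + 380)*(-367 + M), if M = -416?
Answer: 19271196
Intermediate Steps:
j(t, h) = -9*t (j(t, h) = -9*(2 - 1)*t = -9*t)
((j(0, -8) - 142)*(7 + 169) + 380)*(-367 + M) = ((-9*0 - 142)*(7 + 169) + 380)*(-367 - 416) = ((0 - 142)*176 + 380)*(-783) = (-142*176 + 380)*(-783) = (-24992 + 380)*(-783) = -24612*(-783) = 19271196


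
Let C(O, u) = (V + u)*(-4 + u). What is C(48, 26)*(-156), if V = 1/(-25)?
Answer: -2227368/25 ≈ -89095.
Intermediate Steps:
V = -1/25 ≈ -0.040000
C(O, u) = (-4 + u)*(-1/25 + u) (C(O, u) = (-1/25 + u)*(-4 + u) = (-4 + u)*(-1/25 + u))
C(48, 26)*(-156) = (4/25 + 26² - 101/25*26)*(-156) = (4/25 + 676 - 2626/25)*(-156) = (14278/25)*(-156) = -2227368/25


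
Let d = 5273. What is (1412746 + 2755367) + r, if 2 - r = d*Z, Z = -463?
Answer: 6609514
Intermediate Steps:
r = 2441401 (r = 2 - 5273*(-463) = 2 - 1*(-2441399) = 2 + 2441399 = 2441401)
(1412746 + 2755367) + r = (1412746 + 2755367) + 2441401 = 4168113 + 2441401 = 6609514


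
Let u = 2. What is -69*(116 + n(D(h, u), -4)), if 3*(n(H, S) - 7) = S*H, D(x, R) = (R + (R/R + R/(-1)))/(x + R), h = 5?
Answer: -59317/7 ≈ -8473.9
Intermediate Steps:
D(x, R) = 1/(R + x) (D(x, R) = (R + (1 + R*(-1)))/(R + x) = (R + (1 - R))/(R + x) = 1/(R + x))
n(H, S) = 7 + H*S/3 (n(H, S) = 7 + (S*H)/3 = 7 + (H*S)/3 = 7 + H*S/3)
-69*(116 + n(D(h, u), -4)) = -69*(116 + (7 + (1/3)*(-4)/(2 + 5))) = -69*(116 + (7 + (1/3)*(-4)/7)) = -69*(116 + (7 + (1/3)*(1/7)*(-4))) = -69*(116 + (7 - 4/21)) = -69*(116 + 143/21) = -69*2579/21 = -59317/7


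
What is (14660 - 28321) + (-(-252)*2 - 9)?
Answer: -13166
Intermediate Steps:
(14660 - 28321) + (-(-252)*2 - 9) = -13661 + (-63*(-8) - 9) = -13661 + (504 - 9) = -13661 + 495 = -13166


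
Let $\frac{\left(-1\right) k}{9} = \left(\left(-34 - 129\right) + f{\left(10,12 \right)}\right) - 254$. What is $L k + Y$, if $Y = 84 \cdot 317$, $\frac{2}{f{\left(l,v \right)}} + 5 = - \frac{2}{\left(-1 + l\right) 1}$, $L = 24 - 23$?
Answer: $\frac{1428069}{47} \approx 30384.0$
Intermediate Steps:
$L = 1$
$f{\left(l,v \right)} = \frac{2}{-5 - \frac{2}{-1 + l}}$ ($f{\left(l,v \right)} = \frac{2}{-5 - \frac{2}{\left(-1 + l\right) 1}} = \frac{2}{-5 - \frac{2}{-1 + l}}$)
$Y = 26628$
$k = \frac{176553}{47}$ ($k = - 9 \left(\left(\left(-34 - 129\right) + \frac{2 \left(1 - 10\right)}{-3 + 5 \cdot 10}\right) - 254\right) = - 9 \left(\left(-163 + \frac{2 \left(1 - 10\right)}{-3 + 50}\right) - 254\right) = - 9 \left(\left(-163 + 2 \cdot \frac{1}{47} \left(-9\right)\right) - 254\right) = - 9 \left(\left(-163 - \frac{18}{47}\right) - 254\right) = - 9 \left(- \frac{7679}{47} - 254\right) = \left(-9\right) \left(- \frac{19617}{47}\right) = \frac{176553}{47} \approx 3756.4$)
$L k + Y = 1 \cdot \frac{176553}{47} + 26628 = \frac{176553}{47} + 26628 = \frac{1428069}{47}$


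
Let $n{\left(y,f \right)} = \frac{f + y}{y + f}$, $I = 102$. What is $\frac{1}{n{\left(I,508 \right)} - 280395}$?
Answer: $- \frac{1}{280394} \approx -3.5664 \cdot 10^{-6}$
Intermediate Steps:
$n{\left(y,f \right)} = 1$ ($n{\left(y,f \right)} = \frac{f + y}{f + y} = 1$)
$\frac{1}{n{\left(I,508 \right)} - 280395} = \frac{1}{1 - 280395} = \frac{1}{-280394} = - \frac{1}{280394}$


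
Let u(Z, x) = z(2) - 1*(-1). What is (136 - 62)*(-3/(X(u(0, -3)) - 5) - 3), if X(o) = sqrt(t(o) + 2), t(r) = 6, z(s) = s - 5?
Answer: -2664/17 + 444*sqrt(2)/17 ≈ -119.77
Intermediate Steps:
z(s) = -5 + s
u(Z, x) = -2 (u(Z, x) = (-5 + 2) - 1*(-1) = -3 + 1 = -2)
X(o) = 2*sqrt(2) (X(o) = sqrt(6 + 2) = sqrt(8) = 2*sqrt(2))
(136 - 62)*(-3/(X(u(0, -3)) - 5) - 3) = (136 - 62)*(-3/(2*sqrt(2) - 5) - 3) = 74*(-3/(-5 + 2*sqrt(2)) - 3) = 74*(-3 - 3/(-5 + 2*sqrt(2))) = -222 - 222/(-5 + 2*sqrt(2))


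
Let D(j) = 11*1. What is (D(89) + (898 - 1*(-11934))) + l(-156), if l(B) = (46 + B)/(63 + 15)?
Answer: 500822/39 ≈ 12842.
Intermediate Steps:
l(B) = 23/39 + B/78 (l(B) = (46 + B)/78 = (46 + B)*(1/78) = 23/39 + B/78)
D(j) = 11
(D(89) + (898 - 1*(-11934))) + l(-156) = (11 + (898 - 1*(-11934))) + (23/39 + (1/78)*(-156)) = (11 + (898 + 11934)) + (23/39 - 2) = (11 + 12832) - 55/39 = 12843 - 55/39 = 500822/39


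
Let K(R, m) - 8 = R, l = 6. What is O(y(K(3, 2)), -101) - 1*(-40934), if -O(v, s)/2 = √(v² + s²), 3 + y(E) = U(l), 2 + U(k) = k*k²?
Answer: 40934 - 2*√54722 ≈ 40466.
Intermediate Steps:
K(R, m) = 8 + R
U(k) = -2 + k³ (U(k) = -2 + k*k² = -2 + k³)
y(E) = 211 (y(E) = -3 + (-2 + 6³) = -3 + (-2 + 216) = -3 + 214 = 211)
O(v, s) = -2*√(s² + v²) (O(v, s) = -2*√(v² + s²) = -2*√(s² + v²))
O(y(K(3, 2)), -101) - 1*(-40934) = -2*√((-101)² + 211²) - 1*(-40934) = -2*√(10201 + 44521) + 40934 = -2*√54722 + 40934 = 40934 - 2*√54722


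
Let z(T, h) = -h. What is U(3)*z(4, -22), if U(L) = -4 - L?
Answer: -154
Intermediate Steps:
U(3)*z(4, -22) = (-4 - 1*3)*(-1*(-22)) = (-4 - 3)*22 = -7*22 = -154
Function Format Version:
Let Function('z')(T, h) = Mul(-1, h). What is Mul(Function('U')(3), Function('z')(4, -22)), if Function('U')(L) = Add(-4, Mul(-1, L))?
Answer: -154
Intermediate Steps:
Mul(Function('U')(3), Function('z')(4, -22)) = Mul(Add(-4, Mul(-1, 3)), Mul(-1, -22)) = Mul(Add(-4, -3), 22) = Mul(-7, 22) = -154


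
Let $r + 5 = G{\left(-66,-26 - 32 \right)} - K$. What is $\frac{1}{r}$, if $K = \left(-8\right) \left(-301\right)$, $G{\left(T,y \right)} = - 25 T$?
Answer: $- \frac{1}{763} \approx -0.0013106$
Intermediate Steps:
$K = 2408$
$r = -763$ ($r = -5 - 758 = -763$)
$\frac{1}{r} = \frac{1}{-763} = - \frac{1}{763}$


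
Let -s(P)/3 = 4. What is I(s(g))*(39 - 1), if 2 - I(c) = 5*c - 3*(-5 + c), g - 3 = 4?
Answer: 418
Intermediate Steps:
g = 7 (g = 3 + 4 = 7)
s(P) = -12 (s(P) = -3*4 = -12)
I(c) = -13 - 2*c (I(c) = 2 - (5*c - 3*(-5 + c)) = 2 - (5*c + (15 - 3*c)) = 2 - (15 + 2*c) = 2 + (-15 - 2*c) = -13 - 2*c)
I(s(g))*(39 - 1) = (-13 - 2*(-12))*(39 - 1) = (-13 + 24)*38 = 11*38 = 418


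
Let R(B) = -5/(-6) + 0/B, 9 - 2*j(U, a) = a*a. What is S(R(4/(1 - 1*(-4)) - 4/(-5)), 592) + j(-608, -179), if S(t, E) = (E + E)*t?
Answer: -45088/3 ≈ -15029.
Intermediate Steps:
j(U, a) = 9/2 - a²/2 (j(U, a) = 9/2 - a*a/2 = 9/2 - a²/2)
R(B) = ⅚ (R(B) = -5*(-⅙) + 0 = ⅚ + 0 = ⅚)
S(t, E) = 2*E*t (S(t, E) = (2*E)*t = 2*E*t)
S(R(4/(1 - 1*(-4)) - 4/(-5)), 592) + j(-608, -179) = 2*592*(⅚) + (9/2 - ½*(-179)²) = 2960/3 + (9/2 - ½*32041) = 2960/3 + (9/2 - 32041/2) = 2960/3 - 16016 = -45088/3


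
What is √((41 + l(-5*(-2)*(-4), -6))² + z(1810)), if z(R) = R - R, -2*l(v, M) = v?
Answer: 61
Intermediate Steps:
l(v, M) = -v/2
z(R) = 0
√((41 + l(-5*(-2)*(-4), -6))² + z(1810)) = √((41 - (-5*(-2))*(-4)/2)² + 0) = √((41 - 5*(-4))² + 0) = √((41 - ½*(-40))² + 0) = √((41 + 20)² + 0) = √(61² + 0) = √(3721 + 0) = √3721 = 61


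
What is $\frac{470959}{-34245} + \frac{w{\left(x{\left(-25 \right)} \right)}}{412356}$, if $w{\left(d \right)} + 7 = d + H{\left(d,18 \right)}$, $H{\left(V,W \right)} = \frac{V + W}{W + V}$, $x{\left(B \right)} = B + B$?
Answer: $- \frac{2311960561}{168108705} \approx -13.753$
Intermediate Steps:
$x{\left(B \right)} = 2 B$
$H{\left(V,W \right)} = 1$ ($H{\left(V,W \right)} = \frac{V + W}{V + W} = 1$)
$w{\left(d \right)} = -6 + d$ ($w{\left(d \right)} = -7 + \left(d + 1\right) = -7 + \left(1 + d\right) = -6 + d$)
$\frac{470959}{-34245} + \frac{w{\left(x{\left(-25 \right)} \right)}}{412356} = \frac{470959}{-34245} + \frac{-6 + 2 \left(-25\right)}{412356} = 470959 \left(- \frac{1}{34245}\right) + \left(-6 - 50\right) \frac{1}{412356} = - \frac{470959}{34245} - \frac{2}{14727} = - \frac{2311960561}{168108705}$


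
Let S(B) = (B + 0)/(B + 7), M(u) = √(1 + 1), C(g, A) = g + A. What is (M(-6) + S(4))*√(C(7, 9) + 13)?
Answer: √58 + 4*√29/11 ≈ 9.5740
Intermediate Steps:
C(g, A) = A + g
M(u) = √2
S(B) = B/(7 + B)
(M(-6) + S(4))*√(C(7, 9) + 13) = (√2 + 4/(7 + 4))*√((9 + 7) + 13) = (√2 + 4/11)*√(16 + 13) = (√2 + 4*(1/11))*√29 = (√2 + 4/11)*√29 = (4/11 + √2)*√29 = √29*(4/11 + √2)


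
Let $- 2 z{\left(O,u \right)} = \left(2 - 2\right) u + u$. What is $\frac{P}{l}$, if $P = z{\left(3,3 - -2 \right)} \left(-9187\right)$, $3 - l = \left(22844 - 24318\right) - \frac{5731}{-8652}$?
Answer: $\frac{198714810}{12773273} \approx 15.557$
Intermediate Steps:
$l = \frac{12773273}{8652}$ ($l = 3 - \left(\left(22844 - 24318\right) - \frac{5731}{-8652}\right) = 3 - \left(-1474 - - \frac{5731}{8652}\right) = 3 - \left(-1474 + \frac{5731}{8652}\right) = 3 - - \frac{12747317}{8652} = 3 + \frac{12747317}{8652} = \frac{12773273}{8652} \approx 1476.3$)
$z{\left(O,u \right)} = - \frac{u}{2}$ ($z{\left(O,u \right)} = - \frac{\left(2 - 2\right) u + u}{2} = - \frac{0 u + u}{2} = - \frac{0 + u}{2} = - \frac{u}{2}$)
$P = \frac{45935}{2}$ ($P = - \frac{3 - -2}{2} \left(-9187\right) = - \frac{3 + 2}{2} \left(-9187\right) = \left(- \frac{1}{2}\right) 5 \left(-9187\right) = \left(- \frac{5}{2}\right) \left(-9187\right) = \frac{45935}{2} \approx 22968.0$)
$\frac{P}{l} = \frac{45935}{2 \cdot \frac{12773273}{8652}} = \frac{45935}{2} \cdot \frac{8652}{12773273} = \frac{198714810}{12773273}$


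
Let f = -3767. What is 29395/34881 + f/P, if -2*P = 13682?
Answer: 332487922/238620921 ≈ 1.3934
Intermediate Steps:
P = -6841 (P = -½*13682 = -6841)
29395/34881 + f/P = 29395/34881 - 3767/(-6841) = 29395*(1/34881) - 3767*(-1/6841) = 29395/34881 + 3767/6841 = 332487922/238620921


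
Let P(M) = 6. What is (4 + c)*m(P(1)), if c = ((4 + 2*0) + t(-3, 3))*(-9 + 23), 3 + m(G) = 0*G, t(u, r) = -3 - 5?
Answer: 156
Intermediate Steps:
t(u, r) = -8
m(G) = -3 (m(G) = -3 + 0*G = -3 + 0 = -3)
c = -56 (c = ((4 + 2*0) - 8)*(-9 + 23) = ((4 + 0) - 8)*14 = (4 - 8)*14 = -4*14 = -56)
(4 + c)*m(P(1)) = (4 - 56)*(-3) = -52*(-3) = 156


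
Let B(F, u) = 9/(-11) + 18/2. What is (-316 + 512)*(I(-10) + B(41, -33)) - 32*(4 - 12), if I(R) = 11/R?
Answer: 90422/55 ≈ 1644.0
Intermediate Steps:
B(F, u) = 90/11 (B(F, u) = 9*(-1/11) + 18*(½) = -9/11 + 9 = 90/11)
(-316 + 512)*(I(-10) + B(41, -33)) - 32*(4 - 12) = (-316 + 512)*(11/(-10) + 90/11) - 32*(4 - 12) = 196*(11*(-⅒) + 90/11) - 32*(-8) = 196*(-11/10 + 90/11) - 1*(-256) = 196*(779/110) + 256 = 76342/55 + 256 = 90422/55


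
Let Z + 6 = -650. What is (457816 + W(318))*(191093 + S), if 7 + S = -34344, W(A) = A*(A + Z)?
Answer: 54911738344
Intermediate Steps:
Z = -656 (Z = -6 - 650 = -656)
W(A) = A*(-656 + A) (W(A) = A*(A - 656) = A*(-656 + A))
S = -34351 (S = -7 - 34344 = -34351)
(457816 + W(318))*(191093 + S) = (457816 + 318*(-656 + 318))*(191093 - 34351) = (457816 + 318*(-338))*156742 = (457816 - 107484)*156742 = 350332*156742 = 54911738344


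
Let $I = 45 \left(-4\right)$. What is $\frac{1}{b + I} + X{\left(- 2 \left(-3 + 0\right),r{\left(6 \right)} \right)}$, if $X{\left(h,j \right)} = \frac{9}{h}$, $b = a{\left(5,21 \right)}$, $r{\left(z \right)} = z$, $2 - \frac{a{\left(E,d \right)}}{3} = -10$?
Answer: $\frac{215}{144} \approx 1.4931$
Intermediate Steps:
$a{\left(E,d \right)} = 36$ ($a{\left(E,d \right)} = 6 - -30 = 6 + 30 = 36$)
$I = -180$
$b = 36$
$\frac{1}{b + I} + X{\left(- 2 \left(-3 + 0\right),r{\left(6 \right)} \right)} = \frac{1}{36 - 180} + \frac{9}{\left(-2\right) \left(-3 + 0\right)} = \frac{1}{-144} + \frac{9}{\left(-2\right) \left(-3\right)} = - \frac{1}{144} + \frac{9}{6} = - \frac{1}{144} + 9 \cdot \frac{1}{6} = - \frac{1}{144} + \frac{3}{2} = \frac{215}{144}$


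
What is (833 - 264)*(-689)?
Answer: -392041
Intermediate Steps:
(833 - 264)*(-689) = 569*(-689) = -392041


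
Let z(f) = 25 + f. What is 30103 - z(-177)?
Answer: 30255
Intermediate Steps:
30103 - z(-177) = 30103 - (25 - 177) = 30103 - 1*(-152) = 30103 + 152 = 30255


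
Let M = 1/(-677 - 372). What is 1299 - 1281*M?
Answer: 1363932/1049 ≈ 1300.2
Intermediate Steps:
M = -1/1049 (M = 1/(-1049) = -1/1049 ≈ -0.00095329)
1299 - 1281*M = 1299 - 1281*(-1/1049) = 1299 + 1281/1049 = 1363932/1049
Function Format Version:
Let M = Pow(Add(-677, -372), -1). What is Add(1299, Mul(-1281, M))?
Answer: Rational(1363932, 1049) ≈ 1300.2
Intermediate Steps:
M = Rational(-1, 1049) (M = Pow(-1049, -1) = Rational(-1, 1049) ≈ -0.00095329)
Add(1299, Mul(-1281, M)) = Add(1299, Mul(-1281, Rational(-1, 1049))) = Add(1299, Rational(1281, 1049)) = Rational(1363932, 1049)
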